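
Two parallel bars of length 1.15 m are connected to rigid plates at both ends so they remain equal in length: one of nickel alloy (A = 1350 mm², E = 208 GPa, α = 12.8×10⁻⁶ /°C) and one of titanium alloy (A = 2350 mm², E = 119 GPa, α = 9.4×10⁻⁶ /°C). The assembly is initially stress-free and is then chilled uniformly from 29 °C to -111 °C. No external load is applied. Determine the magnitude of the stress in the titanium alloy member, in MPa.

σ ≈ 28.4 MPa (compressive)

Equilibrium of a rigid end plate with no external load gives equal and opposite internal forces ±P in the two members. Since α_{nickel alloy} > α_{titanium alloy}, cooling drives the nickel alloy into tension and the titanium alloy into compression.
Equating the net (thermal + elastic) strains gives |α₁ − α₂|·ΔT = P·[1/(A₁E₁) + 1/(A₂E₂)].
|α₁ − α₂|·ΔT = 3.4×10⁻⁶ × 140 = 0.000476.
1/(A₁E₁) + 1/(A₂E₂) = 1/(1350×208×10³) + 1/(2350×119×10³) = 7.137×10⁻⁹ N⁻¹.
So P = 0.000476 / 7.137×10⁻⁹ = 66.69 kN.
σ_{titanium alloy} = P/A₂ = 66690/2350 = 28.38 MPa, compressive.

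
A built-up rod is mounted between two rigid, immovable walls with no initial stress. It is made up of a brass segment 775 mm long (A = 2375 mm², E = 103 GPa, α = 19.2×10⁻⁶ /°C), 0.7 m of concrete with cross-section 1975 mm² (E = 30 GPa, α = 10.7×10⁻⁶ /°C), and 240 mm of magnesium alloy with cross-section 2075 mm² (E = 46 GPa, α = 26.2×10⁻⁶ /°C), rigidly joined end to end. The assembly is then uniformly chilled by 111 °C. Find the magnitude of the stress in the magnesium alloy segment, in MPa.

σ ≈ 87.6 MPa (tensile)

Free thermal contraction of the whole bar: Σ αᵢΔT Lᵢ = 19.2×10⁻⁶×111×775 + 10.7×10⁻⁶×111×700 + 26.2×10⁻⁶×111×240 = 3.181 mm.
Since the ends are fixed, an axial force P builds up, equal in every segment, with P · Σ Lᵢ/(AᵢEᵢ) = δ_free.
The series flexibility is Σ Lᵢ/(AᵢEᵢ) = 775/(2375×103×10³) + 700/(1975×30×10³) + 240/(2075×46×10³) = 1.75×10⁻⁵ mm/N.
Hence P = δ_free / Σ(L/AE) = 3.181/1.75×10⁻⁵ = 181.8 kN (tensile).
σ_{magnesium alloy} = P / A = 181800 / 2075 = 87.62 MPa.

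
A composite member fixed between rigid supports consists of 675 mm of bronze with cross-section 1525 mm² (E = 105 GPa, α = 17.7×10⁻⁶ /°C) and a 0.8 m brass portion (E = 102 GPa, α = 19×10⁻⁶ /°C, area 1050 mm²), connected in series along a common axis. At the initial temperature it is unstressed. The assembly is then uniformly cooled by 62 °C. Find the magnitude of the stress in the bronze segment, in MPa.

Free thermal contraction of the whole bar: Σ αᵢΔT Lᵢ = 17.7×10⁻⁶×62×675 + 19×10⁻⁶×62×800 = 1.683 mm.
Since the ends are fixed, an axial force P builds up, equal in every segment, with P · Σ Lᵢ/(AᵢEᵢ) = δ_free.
Σ Lᵢ/(AᵢEᵢ) = 675/(1525×105×10³) + 800/(1050×102×10³) = 1.169×10⁻⁵ mm/N.
P = 1.683 / 1.169×10⁻⁵ = 144000 N = 144 kN, tensile.
σ_{bronze} = P / A = 144000 / 1525 = 94.45 MPa.

σ ≈ 94.5 MPa (tensile)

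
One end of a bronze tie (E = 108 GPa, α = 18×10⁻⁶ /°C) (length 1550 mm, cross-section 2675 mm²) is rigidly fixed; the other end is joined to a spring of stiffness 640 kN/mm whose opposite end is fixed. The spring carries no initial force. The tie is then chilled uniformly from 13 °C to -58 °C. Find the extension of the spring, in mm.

δ ≈ 0.447 mm

The unrestrained thermal change is αΔT L = 18×10⁻⁶ × 71 × 1550 = 1.981 mm.
Let P be the tensile force in the spring. The tie extends elastically by PL/(AE) and the spring stretches by P/k; together these equal δ_free.
So P = δ_free / [L/(AE) + 1/k] = 1.981 / [ 1550/(2675×108×10³) + 1/(640×10³) ].
P = 1.981 / 6.928×10⁻⁶ = 285900 N.
Spring extension = P/k = 285900/(640×10³) = 0.4468 mm.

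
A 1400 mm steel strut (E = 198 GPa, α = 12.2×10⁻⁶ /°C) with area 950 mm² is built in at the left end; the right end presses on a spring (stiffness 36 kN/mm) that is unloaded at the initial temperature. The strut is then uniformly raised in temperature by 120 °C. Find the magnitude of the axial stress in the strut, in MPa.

If the spring were absent the strut would lengthen by αΔT L = 12.2×10⁻⁶ × 120 × 1400 = 2.05 mm.
With a force P in the spring, the elastic change of the strut is PL/(AE) and that of the spring is P/k; compatibility requires their sum to equal δ_free.
So P = δ_free / [L/(AE) + 1/k] = 2.05 / [ 1400/(950×198×10³) + 1/(36×10³) ].
P = 2.05 / 3.522×10⁻⁵ = 58190 N.
σ = P/A = 58190/950 = 61.26 MPa.

σ ≈ 61.3 MPa (compressive)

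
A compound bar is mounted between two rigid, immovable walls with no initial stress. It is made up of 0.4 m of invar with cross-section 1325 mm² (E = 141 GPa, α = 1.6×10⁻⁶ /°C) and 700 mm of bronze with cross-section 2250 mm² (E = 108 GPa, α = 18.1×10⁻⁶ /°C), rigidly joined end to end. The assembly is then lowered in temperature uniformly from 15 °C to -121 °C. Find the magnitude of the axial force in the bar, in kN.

With the walls removed the bar would change length by δ_free = Σ αᵢΔT Lᵢ = 1.6×10⁻⁶×136×400 + 18.1×10⁻⁶×136×700 = 1.81 mm.
The walls prevent any net length change, so an axial force P (same in every segment) develops. Compatibility: P · Σ Lᵢ/(AᵢEᵢ) = δ_free.
Σ Lᵢ/(AᵢEᵢ) = 400/(1325×141×10³) + 700/(2250×108×10³) = 5.022×10⁻⁶ mm/N.
Hence P = δ_free / Σ(L/AE) = 1.81/5.022×10⁻⁶ = 360.5 kN (tensile).

P ≈ 360 kN (tensile)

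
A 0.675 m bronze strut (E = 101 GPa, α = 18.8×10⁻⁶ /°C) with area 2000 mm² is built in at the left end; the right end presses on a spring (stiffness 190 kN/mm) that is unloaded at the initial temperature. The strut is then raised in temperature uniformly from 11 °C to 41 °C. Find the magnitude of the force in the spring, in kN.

P ≈ 44.2 kN

The unrestrained thermal change is αΔT L = 18.8×10⁻⁶ × 30 × 675 = 0.3807 mm.
Let P be the compressive force at the spring. The strut shortens elastically by PL/(AE) and the spring compresses by P/k; together these equal δ_free.
So P = δ_free / [L/(AE) + 1/k] = 0.3807 / [ 675/(2000×101×10³) + 1/(190×10³) ].
P = 0.3807 / 8.605×10⁻⁶ = 44240 N.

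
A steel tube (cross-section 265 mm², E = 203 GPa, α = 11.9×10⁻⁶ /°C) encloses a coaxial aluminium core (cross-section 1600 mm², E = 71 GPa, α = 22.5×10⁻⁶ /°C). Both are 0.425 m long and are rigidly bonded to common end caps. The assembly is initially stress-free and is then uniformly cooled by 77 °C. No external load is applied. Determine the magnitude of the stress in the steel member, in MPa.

σ ≈ 112 MPa (compressive)

Both members must finish at the same length. With the larger α, the aluminium tends to over-contract; the plates restrain it, putting the aluminium in tension and the steel in compression. With no external load the two internal forces are equal and opposite, magnitude P.
Compatibility of the two members (thermal + elastic change equal): (α₁ − α₂)ΔT = P·[1/(A₁E₁) + 1/(A₂E₂)].
|α₁ − α₂|·ΔT = 10.6×10⁻⁶ × 77 = 0.0008162.
1/(A₁E₁) + 1/(A₂E₂) = 1/(265×203×10³) + 1/(1600×71×10³) = 2.739×10⁻⁸ N⁻¹.
P = 0.0008162 / 2.739×10⁻⁸ = 29800 N = 29.8 kN.
σ_{steel} = P/A₁ = 29800/265 = 112.4 MPa, compressive.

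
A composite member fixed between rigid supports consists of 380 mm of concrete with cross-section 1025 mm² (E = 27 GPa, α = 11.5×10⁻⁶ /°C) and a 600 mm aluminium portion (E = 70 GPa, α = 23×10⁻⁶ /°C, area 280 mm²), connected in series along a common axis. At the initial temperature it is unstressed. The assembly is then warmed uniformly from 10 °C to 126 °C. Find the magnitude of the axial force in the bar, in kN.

With the walls removed the bar would change length by δ_free = Σ αᵢΔT Lᵢ = 11.5×10⁻⁶×116×380 + 23×10⁻⁶×116×600 = 2.108 mm.
The walls prevent any net length change, so an axial force P (same in every segment) develops. Compatibility: P · Σ Lᵢ/(AᵢEᵢ) = δ_free.
Σ Lᵢ/(AᵢEᵢ) = 380/(1025×27×10³) + 600/(280×70×10³) = 4.434×10⁻⁵ mm/N.
P = 2.108 / 4.434×10⁻⁵ = 47530 N = 47.53 kN, compressive.

P ≈ 47.5 kN (compressive)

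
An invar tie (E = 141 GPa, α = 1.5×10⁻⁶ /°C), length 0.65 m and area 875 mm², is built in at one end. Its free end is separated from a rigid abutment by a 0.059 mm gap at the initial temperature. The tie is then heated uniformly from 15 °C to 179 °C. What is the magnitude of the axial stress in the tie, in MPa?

σ ≈ 21.9 MPa (compressive)

Unrestrained expansion: δ_free = αΔT L = 1.5×10⁻⁶ × 164 × 650 = 0.1599 mm.
This exceeds the 0.059 mm gap, so the wall pushes back. The portion of expansion that must be recovered elastically is δ_free − gap = 0.1599 − 0.059 = 0.1009 mm.
Compatibility: PL/(AE) = 0.1009 mm, so σ = P/A = E × (0.1009/650) = 21.89 MPa.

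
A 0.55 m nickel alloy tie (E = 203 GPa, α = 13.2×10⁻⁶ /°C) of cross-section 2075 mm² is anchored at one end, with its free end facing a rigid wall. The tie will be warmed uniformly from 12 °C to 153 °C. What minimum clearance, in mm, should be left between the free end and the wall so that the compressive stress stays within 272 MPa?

Free expansion if unrestrained: δ_free = αΔT L = 13.2×10⁻⁶ × 141 × 550 = 1.024 mm.
At the allowable stress the elastic shortening the wall may impose is σL/E = 272 × 550 / (203×10³) = 0.7369 mm.
So the gap has to take up the difference, g_min = δ_free − σL/E = 1.024 − 0.7369 = 0.2867 mm.

g ≈ 0.287 mm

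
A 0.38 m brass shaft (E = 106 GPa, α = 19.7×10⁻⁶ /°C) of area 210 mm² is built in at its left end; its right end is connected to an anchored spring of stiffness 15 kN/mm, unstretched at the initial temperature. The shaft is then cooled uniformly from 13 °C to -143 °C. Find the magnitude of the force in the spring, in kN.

P ≈ 13.9 kN

If the spring were absent the shaft would shorten by αΔT L = 19.7×10⁻⁶ × 156 × 380 = 1.168 mm.
Let P be the tensile force in the spring. The shaft extends elastically by PL/(AE) and the spring stretches by P/k; together these equal δ_free.
P [ L/(AE) + 1/k ] = δ_free → P [ 380/(210×106×10³) + 1/(15×10³) ] = 1.168.
P = 1.168 / 8.374×10⁻⁵ = 13950 N.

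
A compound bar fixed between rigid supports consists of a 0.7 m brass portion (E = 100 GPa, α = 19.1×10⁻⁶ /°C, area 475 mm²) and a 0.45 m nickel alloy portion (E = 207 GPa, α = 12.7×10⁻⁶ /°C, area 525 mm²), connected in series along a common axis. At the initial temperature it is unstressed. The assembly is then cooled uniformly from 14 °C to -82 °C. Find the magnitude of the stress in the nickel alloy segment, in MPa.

σ ≈ 185 MPa (tensile)

Free thermal contraction of the whole bar: Σ αᵢΔT Lᵢ = 19.1×10⁻⁶×96×700 + 12.7×10⁻⁶×96×450 = 1.832 mm.
The rigid supports impose zero overall length change; the single axial force P common to all segments must satisfy P Σ Lᵢ/(AᵢEᵢ) = δ_free.
The series flexibility is Σ Lᵢ/(AᵢEᵢ) = 700/(475×100×10³) + 450/(525×207×10³) = 1.888×10⁻⁵ mm/N.
So P = 1.832 / 1.888×10⁻⁵ = 97.05 kN, tensile.
σ_{nickel alloy} = P / A = 97050 / 525 = 184.9 MPa.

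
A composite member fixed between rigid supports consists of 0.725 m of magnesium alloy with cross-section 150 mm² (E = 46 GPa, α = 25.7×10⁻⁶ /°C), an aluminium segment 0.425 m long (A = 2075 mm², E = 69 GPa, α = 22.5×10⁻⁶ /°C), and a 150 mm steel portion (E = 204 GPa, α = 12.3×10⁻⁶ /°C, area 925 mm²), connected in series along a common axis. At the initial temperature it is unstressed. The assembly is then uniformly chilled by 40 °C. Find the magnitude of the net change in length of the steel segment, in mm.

|ΔL| ≈ 0.065 mm

Free thermal contraction of the whole bar: Σ αᵢΔT Lᵢ = 25.7×10⁻⁶×40×725 + 22.5×10⁻⁶×40×425 + 12.3×10⁻⁶×40×150 = 1.202 mm.
Since the ends are fixed, an axial force P builds up, equal in every segment, with P · Σ Lᵢ/(AᵢEᵢ) = δ_free.
Σ Lᵢ/(AᵢEᵢ) = 725/(150×46×10³) + 425/(2075×69×10³) + 150/(925×204×10³) = 0.0001088 mm/N.
P = 1.202 / 0.0001088 = 11040 N = 11.04 kN, tensile.
For the steel segment, free thermal change = 12.3×10⁻⁶×40×150 = 0.0738 mm and elastic change from P = 11040×150/(925×204×10³) = 0.008776 mm; these oppose, so the net change is 0.065 mm (segment shortens).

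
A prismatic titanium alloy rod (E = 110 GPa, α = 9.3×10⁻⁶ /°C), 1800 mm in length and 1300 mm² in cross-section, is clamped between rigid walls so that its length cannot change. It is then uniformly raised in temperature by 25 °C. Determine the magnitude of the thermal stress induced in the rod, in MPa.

σ ≈ 25.6 MPa (compressive)

With length fixed, the mechanical strain must cancel the thermal strain αΔT = 9.3×10⁻⁶ × 25 = 232.5×10⁻⁶.
The stress required to suppress this strain is σ = Eε = 110×10³ × 232.5×10⁻⁶ = 25.58 MPa, compressive since the rod is trying to expand.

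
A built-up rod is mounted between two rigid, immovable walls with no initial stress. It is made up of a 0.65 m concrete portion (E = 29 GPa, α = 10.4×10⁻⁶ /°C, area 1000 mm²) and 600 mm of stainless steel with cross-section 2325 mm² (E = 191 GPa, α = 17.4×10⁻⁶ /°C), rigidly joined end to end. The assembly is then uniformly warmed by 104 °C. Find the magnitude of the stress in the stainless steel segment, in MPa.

σ ≈ 32.4 MPa (compressive)

If the supports were absent, the total length change would be Σ αᵢΔT Lᵢ = 10.4×10⁻⁶×104×650 + 17.4×10⁻⁶×104×600 = 1.789 mm.
The rigid supports impose zero overall length change; the single axial force P common to all segments must satisfy P Σ Lᵢ/(AᵢEᵢ) = δ_free.
Σ Lᵢ/(AᵢEᵢ) = 650/(1000×29×10³) + 600/(2325×191×10³) = 2.376×10⁻⁵ mm/N.
So P = 1.789 / 2.376×10⁻⁵ = 75.27 kN, compressive.
σ_{stainless steel} = P / A = 75270 / 2325 = 32.37 MPa.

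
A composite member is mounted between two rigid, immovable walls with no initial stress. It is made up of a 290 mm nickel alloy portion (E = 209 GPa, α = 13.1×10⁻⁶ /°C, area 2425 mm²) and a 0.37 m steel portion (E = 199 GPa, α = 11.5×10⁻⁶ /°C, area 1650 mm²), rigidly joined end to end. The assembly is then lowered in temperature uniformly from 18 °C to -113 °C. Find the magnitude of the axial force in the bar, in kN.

Free thermal contraction of the whole bar: Σ αᵢΔT Lᵢ = 13.1×10⁻⁶×131×290 + 11.5×10⁻⁶×131×370 = 1.055 mm.
The walls prevent any net length change, so an axial force P (same in every segment) develops. Compatibility: P · Σ Lᵢ/(AᵢEᵢ) = δ_free.
The series flexibility is Σ Lᵢ/(AᵢEᵢ) = 290/(2425×209×10³) + 370/(1650×199×10³) = 1.699×10⁻⁶ mm/N.
So P = 1.055 / 1.699×10⁻⁶ = 621 kN, tensile.

P ≈ 621 kN (tensile)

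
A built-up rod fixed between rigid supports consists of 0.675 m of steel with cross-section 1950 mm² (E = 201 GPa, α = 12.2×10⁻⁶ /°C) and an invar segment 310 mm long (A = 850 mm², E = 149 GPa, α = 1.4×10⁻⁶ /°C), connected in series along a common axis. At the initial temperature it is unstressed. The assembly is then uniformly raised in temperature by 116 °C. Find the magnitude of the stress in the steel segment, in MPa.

σ ≈ 124 MPa (compressive)

With the walls removed the bar would change length by δ_free = Σ αᵢΔT Lᵢ = 12.2×10⁻⁶×116×675 + 1.4×10⁻⁶×116×310 = 1.006 mm.
The rigid supports impose zero overall length change; the single axial force P common to all segments must satisfy P Σ Lᵢ/(AᵢEᵢ) = δ_free.
The series flexibility is Σ Lᵢ/(AᵢEᵢ) = 675/(1950×201×10³) + 310/(850×149×10³) = 4.17×10⁻⁶ mm/N.
P = 1.006 / 4.17×10⁻⁶ = 241200 N = 241.2 kN, compressive.
σ_{steel} = P / A = 241200 / 1950 = 123.7 MPa.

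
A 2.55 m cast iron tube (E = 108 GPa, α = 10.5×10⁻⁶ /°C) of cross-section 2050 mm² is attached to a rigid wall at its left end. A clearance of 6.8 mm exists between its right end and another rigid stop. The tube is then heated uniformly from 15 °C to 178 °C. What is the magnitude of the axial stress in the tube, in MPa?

Unrestrained expansion: δ_free = αΔT L = 10.5×10⁻⁶ × 163 × 2550 = 4.364 mm.
This is smaller than the 6.8 mm clearance, so the tube expands freely without reaching the stop — the stress is zero.

σ ≈ 0 MPa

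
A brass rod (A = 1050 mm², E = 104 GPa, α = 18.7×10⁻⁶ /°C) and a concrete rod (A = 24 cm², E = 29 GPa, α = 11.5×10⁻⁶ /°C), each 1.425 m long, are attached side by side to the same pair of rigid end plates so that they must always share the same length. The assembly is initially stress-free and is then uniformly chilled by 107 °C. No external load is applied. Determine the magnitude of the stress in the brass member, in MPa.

σ ≈ 31.2 MPa (tensile)

Equilibrium of a rigid end plate with no external load gives equal and opposite internal forces ±P in the two members. Since α_{brass} > α_{concrete}, cooling drives the brass into tension and the concrete into compression.
Equating the net (thermal + elastic) strains gives |α₁ − α₂|·ΔT = P·[1/(A₁E₁) + 1/(A₂E₂)].
|α₁ − α₂|·ΔT = 7.2×10⁻⁶ × 107 = 0.0007704.
1/(A₁E₁) + 1/(A₂E₂) = 1/(1050×104×10³) + 1/(2400×29×10³) = 2.353×10⁻⁸ N⁻¹.
So P = 0.0007704 / 2.353×10⁻⁸ = 32.75 kN.
σ_{brass} = P/A₁ = 32750/1050 = 31.19 MPa, tensile.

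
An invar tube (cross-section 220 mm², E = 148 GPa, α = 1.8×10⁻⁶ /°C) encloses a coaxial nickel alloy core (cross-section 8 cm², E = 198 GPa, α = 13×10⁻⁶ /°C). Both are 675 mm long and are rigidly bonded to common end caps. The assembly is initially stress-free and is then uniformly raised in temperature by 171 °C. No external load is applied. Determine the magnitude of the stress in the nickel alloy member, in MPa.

σ ≈ 64.7 MPa (compressive)

Equilibrium of a rigid end plate with no external load gives equal and opposite internal forces ±P in the two members. Since α_{nickel alloy} > α_{invar}, heating drives the nickel alloy into compression and the invar into tension.
Equating the net (thermal + elastic) strains gives |α₁ − α₂|·ΔT = P·[1/(A₁E₁) + 1/(A₂E₂)].
|α₁ − α₂|·ΔT = 11.2×10⁻⁶ × 171 = 0.001915.
1/(A₁E₁) + 1/(A₂E₂) = 1/(220×148×10³) + 1/(800×198×10³) = 3.703×10⁻⁸ N⁻¹.
So P = 0.001915 / 3.703×10⁻⁸ = 51.73 kN.
σ_{nickel alloy} = P/A₂ = 51730/800 = 64.66 MPa, compressive.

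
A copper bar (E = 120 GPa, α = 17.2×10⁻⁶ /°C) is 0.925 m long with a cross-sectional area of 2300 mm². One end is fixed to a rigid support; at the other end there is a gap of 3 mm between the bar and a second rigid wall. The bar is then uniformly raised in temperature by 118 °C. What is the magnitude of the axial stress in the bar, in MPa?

σ ≈ 0 MPa

If the wall were absent the bar would grow by αΔT L = 17.2×10⁻⁶ × 118 × 925 = 1.877 mm.
Since δ_free = 1.88 mm is less than the 3 mm gap, the bar never touches the wall. No axial force develops.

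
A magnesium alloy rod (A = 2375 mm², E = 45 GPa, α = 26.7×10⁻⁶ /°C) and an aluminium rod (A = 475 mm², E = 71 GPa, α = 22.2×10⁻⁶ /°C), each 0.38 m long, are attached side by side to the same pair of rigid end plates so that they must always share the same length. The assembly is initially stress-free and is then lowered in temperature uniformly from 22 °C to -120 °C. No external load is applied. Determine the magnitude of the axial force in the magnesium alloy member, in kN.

Equilibrium of a rigid end plate with no external load gives equal and opposite internal forces ±P in the two members. Since α_{magnesium alloy} > α_{aluminium}, cooling drives the magnesium alloy into tension and the aluminium into compression.
Setting the final lengths equal and cancelling L: (α₁ − α₂)ΔT = P/(A₁E₁) + P/(A₂E₂).
|α₁ − α₂|·ΔT = 4.5×10⁻⁶ × 142 = 0.000639.
1/(A₁E₁) + 1/(A₂E₂) = 1/(2375×45×10³) + 1/(475×71×10³) = 3.901×10⁻⁸ N⁻¹.
So P = 0.000639 / 3.901×10⁻⁸ = 16.38 kN.

P ≈ 16.4 kN (tensile in the magnesium alloy)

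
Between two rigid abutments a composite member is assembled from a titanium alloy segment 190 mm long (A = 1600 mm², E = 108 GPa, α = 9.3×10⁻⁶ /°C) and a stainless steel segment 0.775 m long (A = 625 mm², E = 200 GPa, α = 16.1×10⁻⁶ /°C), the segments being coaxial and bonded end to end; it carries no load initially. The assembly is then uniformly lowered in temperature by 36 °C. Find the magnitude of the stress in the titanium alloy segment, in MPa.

With the walls removed the bar would change length by δ_free = Σ αᵢΔT Lᵢ = 9.3×10⁻⁶×36×190 + 16.1×10⁻⁶×36×775 = 0.5128 mm.
The walls prevent any net length change, so an axial force P (same in every segment) develops. Compatibility: P · Σ Lᵢ/(AᵢEᵢ) = δ_free.
Σ Lᵢ/(AᵢEᵢ) = 190/(1600×108×10³) + 775/(625×200×10³) = 7.3×10⁻⁶ mm/N.
P = 0.5128 / 7.3×10⁻⁶ = 70250 N = 70.25 kN, tensile.
σ_{titanium alloy} = P / A = 70250 / 1600 = 43.91 MPa.

σ ≈ 43.9 MPa (tensile)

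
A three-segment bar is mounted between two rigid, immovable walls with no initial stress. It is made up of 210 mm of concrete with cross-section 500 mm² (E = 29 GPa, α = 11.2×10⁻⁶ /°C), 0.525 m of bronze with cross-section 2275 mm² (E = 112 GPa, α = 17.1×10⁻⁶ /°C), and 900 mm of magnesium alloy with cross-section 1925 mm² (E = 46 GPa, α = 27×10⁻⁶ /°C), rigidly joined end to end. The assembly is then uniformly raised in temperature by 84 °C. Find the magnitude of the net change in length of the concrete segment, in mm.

With the walls removed the bar would change length by δ_free = Σ αᵢΔT Lᵢ = 11.2×10⁻⁶×84×210 + 17.1×10⁻⁶×84×525 + 27×10⁻⁶×84×900 = 2.993 mm.
The rigid supports impose zero overall length change; the single axial force P common to all segments must satisfy P Σ Lᵢ/(AᵢEᵢ) = δ_free.
The series flexibility is Σ Lᵢ/(AᵢEᵢ) = 210/(500×29×10³) + 525/(2275×112×10³) + 900/(1925×46×10³) = 2.671×10⁻⁵ mm/N.
So P = 2.993 / 2.671×10⁻⁵ = 112.1 kN, compressive.
For the concrete segment, free thermal change = 11.2×10⁻⁶×84×210 = 0.1976 mm and elastic change from P = 112100×210/(500×29×10³) = 1.623 mm; these oppose, so the net change is 1.43 mm (segment shortens).

|ΔL| ≈ 1.43 mm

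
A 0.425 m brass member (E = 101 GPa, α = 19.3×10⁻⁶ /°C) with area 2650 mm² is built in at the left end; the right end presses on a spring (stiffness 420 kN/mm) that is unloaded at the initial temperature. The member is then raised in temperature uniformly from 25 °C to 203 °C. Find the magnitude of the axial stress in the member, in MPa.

σ ≈ 139 MPa (compressive)

If the spring were absent the member would lengthen by αΔT L = 19.3×10⁻⁶ × 178 × 425 = 1.46 mm.
Let P be the compressive force at the spring. The member shortens elastically by PL/(AE) and the spring compresses by P/k; together these equal δ_free.
P [ L/(AE) + 1/k ] = δ_free → P [ 425/(2650×101×10³) + 1/(420×10³) ] = 1.46.
P = 1.46 / 3.969×10⁻⁶ = 367900 N.
σ = P/A = 367900/2650 = 138.8 MPa.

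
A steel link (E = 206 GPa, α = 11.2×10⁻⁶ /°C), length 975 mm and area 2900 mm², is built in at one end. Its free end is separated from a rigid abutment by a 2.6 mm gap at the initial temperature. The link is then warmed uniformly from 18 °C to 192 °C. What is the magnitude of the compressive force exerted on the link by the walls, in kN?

P ≈ 0 kN

Unrestrained expansion: δ_free = αΔT L = 11.2×10⁻⁶ × 174 × 975 = 1.9 mm.
Since δ_free = 1.9 mm is less than the 2.6 mm gap, the link never touches the wall. No axial force develops.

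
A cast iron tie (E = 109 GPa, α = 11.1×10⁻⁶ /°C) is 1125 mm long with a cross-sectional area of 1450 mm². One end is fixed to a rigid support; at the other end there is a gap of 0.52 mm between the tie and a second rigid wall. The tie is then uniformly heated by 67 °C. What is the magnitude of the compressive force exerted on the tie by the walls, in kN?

P ≈ 44.5 kN

Free thermal elongation = αΔT L = 11.1×10⁻⁶ × 67 × 1125 = 0.8367 mm.
The gap closes (δ_free > 0.52 mm) and the wall then resists a further 0.8367 − 0.52 = 0.3167 mm of expansion.
That suppressed elongation corresponds to σ = E·Δ/L = 109×10³ × 0.3167/1125 = 30.68 MPa.
Force on the wall = σA = 30.68 × 1450 mm² = 44.49 kN.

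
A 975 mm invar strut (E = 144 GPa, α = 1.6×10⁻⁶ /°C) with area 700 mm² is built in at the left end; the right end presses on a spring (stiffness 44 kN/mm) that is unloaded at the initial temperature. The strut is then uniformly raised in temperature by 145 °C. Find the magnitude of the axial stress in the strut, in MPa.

σ ≈ 9.97 MPa (compressive)

If the spring were absent the strut would lengthen by αΔT L = 1.6×10⁻⁶ × 145 × 975 = 0.2262 mm.
Let P be the compressive force at the spring. The strut shortens elastically by PL/(AE) and the spring compresses by P/k; together these equal δ_free.
So P = δ_free / [L/(AE) + 1/k] = 0.2262 / [ 975/(700×144×10³) + 1/(44×10³) ].
P = 0.2262 / 3.24×10⁻⁵ = 6982 N.
σ = P/A = 6982/700 = 9.974 MPa.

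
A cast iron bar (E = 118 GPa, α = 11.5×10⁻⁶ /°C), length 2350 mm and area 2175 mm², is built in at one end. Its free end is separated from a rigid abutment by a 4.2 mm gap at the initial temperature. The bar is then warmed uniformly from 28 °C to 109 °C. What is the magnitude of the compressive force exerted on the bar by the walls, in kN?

Free thermal elongation = αΔT L = 11.5×10⁻⁶ × 81 × 2350 = 2.189 mm.
Since δ_free = 2.19 mm is less than the 4.2 mm gap, the bar never touches the wall. No axial force develops.

P ≈ 0 kN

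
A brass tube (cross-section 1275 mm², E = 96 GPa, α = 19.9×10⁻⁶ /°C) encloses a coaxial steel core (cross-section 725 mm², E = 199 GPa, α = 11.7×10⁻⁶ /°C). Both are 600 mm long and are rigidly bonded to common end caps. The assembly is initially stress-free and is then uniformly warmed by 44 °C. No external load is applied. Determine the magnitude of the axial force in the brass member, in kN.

P ≈ 23.9 kN (compressive in the brass)

Equilibrium of a rigid end plate with no external load gives equal and opposite internal forces ±P in the two members. Since α_{brass} > α_{steel}, heating drives the brass into compression and the steel into tension.
Setting the final lengths equal and cancelling L: (α₁ − α₂)ΔT = P/(A₁E₁) + P/(A₂E₂).
|α₁ − α₂|·ΔT = 8.2×10⁻⁶ × 44 = 0.0003608.
1/(A₁E₁) + 1/(A₂E₂) = 1/(1275×96×10³) + 1/(725×199×10³) = 1.51×10⁻⁸ N⁻¹.
So P = 0.0003608 / 1.51×10⁻⁸ = 23.89 kN.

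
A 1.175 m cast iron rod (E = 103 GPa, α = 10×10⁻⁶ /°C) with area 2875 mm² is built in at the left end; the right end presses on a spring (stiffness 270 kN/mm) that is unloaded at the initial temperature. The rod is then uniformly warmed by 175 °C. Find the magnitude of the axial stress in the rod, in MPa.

Free thermal expansion: δ_free = αΔT L = 10×10⁻⁶ × 175 × 1175 = 2.056 mm.
Let P be the compressive force at the spring. The rod shortens elastically by PL/(AE) and the spring compresses by P/k; together these equal δ_free.
So P = δ_free / [L/(AE) + 1/k] = 2.056 / [ 1175/(2875×103×10³) + 1/(270×10³) ].
P = 2.056 / 7.672×10⁻⁶ = 268000 N.
σ = P/A = 268000/2875 = 93.23 MPa.

σ ≈ 93.2 MPa (compressive)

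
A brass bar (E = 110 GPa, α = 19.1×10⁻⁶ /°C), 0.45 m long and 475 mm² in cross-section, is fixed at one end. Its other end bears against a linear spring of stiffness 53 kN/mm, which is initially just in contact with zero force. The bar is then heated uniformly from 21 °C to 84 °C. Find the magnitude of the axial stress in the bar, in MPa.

σ ≈ 41.5 MPa (compressive)

The unrestrained thermal change is αΔT L = 19.1×10⁻⁶ × 63 × 450 = 0.5415 mm.
With a force P in the spring, the elastic change of the bar is PL/(AE) and that of the spring is P/k; compatibility requires their sum to equal δ_free.
So P = δ_free / [L/(AE) + 1/k] = 0.5415 / [ 450/(475×110×10³) + 1/(53×10³) ].
P = 0.5415 / 2.748×10⁻⁵ = 19700 N.
σ = P/A = 19700/475 = 41.48 MPa.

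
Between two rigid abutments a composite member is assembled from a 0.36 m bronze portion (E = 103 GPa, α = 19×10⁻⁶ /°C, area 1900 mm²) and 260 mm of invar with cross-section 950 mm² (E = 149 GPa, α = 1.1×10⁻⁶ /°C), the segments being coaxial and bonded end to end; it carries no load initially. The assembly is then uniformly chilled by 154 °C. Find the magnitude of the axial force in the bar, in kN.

P ≈ 299 kN (tensile)

With the walls removed the bar would change length by δ_free = Σ αᵢΔT Lᵢ = 19×10⁻⁶×154×360 + 1.1×10⁻⁶×154×260 = 1.097 mm.
Since the ends are fixed, an axial force P builds up, equal in every segment, with P · Σ Lᵢ/(AᵢEᵢ) = δ_free.
The series flexibility is Σ Lᵢ/(AᵢEᵢ) = 360/(1900×103×10³) + 260/(950×149×10³) = 3.676×10⁻⁶ mm/N.
So P = 1.097 / 3.676×10⁻⁶ = 298.5 kN, tensile.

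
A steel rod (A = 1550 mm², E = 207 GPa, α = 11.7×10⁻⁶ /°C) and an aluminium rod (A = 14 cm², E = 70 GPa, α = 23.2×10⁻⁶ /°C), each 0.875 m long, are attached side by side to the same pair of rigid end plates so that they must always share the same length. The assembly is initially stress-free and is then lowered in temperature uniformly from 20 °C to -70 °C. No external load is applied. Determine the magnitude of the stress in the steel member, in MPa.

σ ≈ 50.1 MPa (compressive)

Equilibrium of a rigid end plate with no external load gives equal and opposite internal forces ±P in the two members. Since α_{aluminium} > α_{steel}, cooling drives the aluminium into tension and the steel into compression.
Compatibility of the two members (thermal + elastic change equal): (α₁ − α₂)ΔT = P·[1/(A₁E₁) + 1/(A₂E₂)].
|α₁ − α₂|·ΔT = 11.5×10⁻⁶ × 90 = 0.001035.
1/(A₁E₁) + 1/(A₂E₂) = 1/(1550×207×10³) + 1/(1400×70×10³) = 1.332×10⁻⁸ N⁻¹.
So P = 0.001035 / 1.332×10⁻⁸ = 77.7 kN.
σ_{steel} = P/A₁ = 77700/1550 = 50.13 MPa, compressive.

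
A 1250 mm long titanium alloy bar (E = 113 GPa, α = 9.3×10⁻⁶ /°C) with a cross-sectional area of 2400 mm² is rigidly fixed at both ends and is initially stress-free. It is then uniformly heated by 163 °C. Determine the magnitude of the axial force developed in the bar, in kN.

Full restraint means ε = 0, so the stress is σ = EαΔT = 113×10³ × 9.3×10⁻⁶ × 163 = 171.3 MPa.
Axial force P = σA = 171.3 × 2400 = 411100 N = 411.1 kN, compressive.

P ≈ 411 kN (compressive)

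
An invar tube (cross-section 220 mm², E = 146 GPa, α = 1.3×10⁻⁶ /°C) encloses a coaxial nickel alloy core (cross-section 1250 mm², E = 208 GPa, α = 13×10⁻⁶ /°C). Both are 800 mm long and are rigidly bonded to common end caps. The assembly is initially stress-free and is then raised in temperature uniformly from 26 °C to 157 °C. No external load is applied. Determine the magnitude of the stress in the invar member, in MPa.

σ ≈ 199 MPa (tensile)

The nickel alloy has the larger α, so on heating it would change length more than the invar if both were free. The rigid plates force a common final length, so the nickel alloy is put into compression and the invar into tension, with equal and opposite forces P (no external load).
Equating the net (thermal + elastic) strains gives |α₁ − α₂|·ΔT = P·[1/(A₁E₁) + 1/(A₂E₂)].
|α₁ − α₂|·ΔT = 11.7×10⁻⁶ × 131 = 0.001533.
1/(A₁E₁) + 1/(A₂E₂) = 1/(220×146×10³) + 1/(1250×208×10³) = 3.498×10⁻⁸ N⁻¹.
So P = 0.001533 / 3.498×10⁻⁸ = 43.82 kN.
σ_{invar} = P/A₁ = 43820/220 = 199.2 MPa, tensile.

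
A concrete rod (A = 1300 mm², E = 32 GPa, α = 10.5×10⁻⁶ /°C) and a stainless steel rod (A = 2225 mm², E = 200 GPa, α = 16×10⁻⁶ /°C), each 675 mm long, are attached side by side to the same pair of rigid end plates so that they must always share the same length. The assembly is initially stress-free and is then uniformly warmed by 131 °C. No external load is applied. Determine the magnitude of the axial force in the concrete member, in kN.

P ≈ 27.4 kN (tensile in the concrete)

Equilibrium of a rigid end plate with no external load gives equal and opposite internal forces ±P in the two members. Since α_{stainless steel} > α_{concrete}, heating drives the stainless steel into compression and the concrete into tension.
Equating the net (thermal + elastic) strains gives |α₁ − α₂|·ΔT = P·[1/(A₁E₁) + 1/(A₂E₂)].
|α₁ − α₂|·ΔT = 5.5×10⁻⁶ × 131 = 0.0007205.
1/(A₁E₁) + 1/(A₂E₂) = 1/(1300×32×10³) + 1/(2225×200×10³) = 2.629×10⁻⁸ N⁻¹.
P = 0.0007205 / 2.629×10⁻⁸ = 27410 N = 27.41 kN.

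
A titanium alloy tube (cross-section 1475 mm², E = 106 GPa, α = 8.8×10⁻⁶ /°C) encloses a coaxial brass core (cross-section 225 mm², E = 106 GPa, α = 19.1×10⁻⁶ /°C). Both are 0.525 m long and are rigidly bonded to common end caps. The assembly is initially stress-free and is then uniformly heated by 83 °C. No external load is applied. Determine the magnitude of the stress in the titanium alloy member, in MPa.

The brass has the larger α, so on heating it would change length more than the titanium alloy if both were free. The rigid plates force a common final length, so the brass is put into compression and the titanium alloy into tension, with equal and opposite forces P (no external load).
Equating the net (thermal + elastic) strains gives |α₁ − α₂|·ΔT = P·[1/(A₁E₁) + 1/(A₂E₂)].
|α₁ − α₂|·ΔT = 10.3×10⁻⁶ × 83 = 0.0008549.
1/(A₁E₁) + 1/(A₂E₂) = 1/(1475×106×10³) + 1/(225×106×10³) = 4.832×10⁻⁸ N⁻¹.
So P = 0.0008549 / 4.832×10⁻⁸ = 17.69 kN.
σ_{titanium alloy} = P/A₁ = 17690/1475 = 11.99 MPa, tensile.

σ ≈ 12 MPa (tensile)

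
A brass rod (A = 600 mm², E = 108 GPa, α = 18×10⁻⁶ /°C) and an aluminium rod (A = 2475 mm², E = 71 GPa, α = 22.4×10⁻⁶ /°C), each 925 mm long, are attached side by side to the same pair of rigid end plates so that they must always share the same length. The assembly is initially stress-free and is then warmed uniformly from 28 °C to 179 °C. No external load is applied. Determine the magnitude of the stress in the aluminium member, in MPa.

σ ≈ 12.7 MPa (compressive)

Both members must finish at the same length. With the larger α, the aluminium tends to over-expand; the plates restrain it, putting the aluminium in compression and the brass in tension. With no external load the two internal forces are equal and opposite, magnitude P.
Equating the net (thermal + elastic) strains gives |α₁ − α₂|·ΔT = P·[1/(A₁E₁) + 1/(A₂E₂)].
|α₁ − α₂|·ΔT = 4.4×10⁻⁶ × 151 = 0.0006644.
1/(A₁E₁) + 1/(A₂E₂) = 1/(600×108×10³) + 1/(2475×71×10³) = 2.112×10⁻⁸ N⁻¹.
So P = 0.0006644 / 2.112×10⁻⁸ = 31.45 kN.
σ_{aluminium} = P/A₂ = 31450/2475 = 12.71 MPa, compressive.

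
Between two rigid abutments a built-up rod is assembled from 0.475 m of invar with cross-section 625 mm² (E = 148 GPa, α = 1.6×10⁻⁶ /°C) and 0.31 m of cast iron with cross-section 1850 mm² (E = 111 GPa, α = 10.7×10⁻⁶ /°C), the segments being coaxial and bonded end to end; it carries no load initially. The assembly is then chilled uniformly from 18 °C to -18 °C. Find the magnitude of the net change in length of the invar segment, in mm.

With the walls removed the bar would change length by δ_free = Σ αᵢΔT Lᵢ = 1.6×10⁻⁶×36×475 + 10.7×10⁻⁶×36×310 = 0.1468 mm.
The rigid supports impose zero overall length change; the single axial force P common to all segments must satisfy P Σ Lᵢ/(AᵢEᵢ) = δ_free.
Σ Lᵢ/(AᵢEᵢ) = 475/(625×148×10³) + 310/(1850×111×10³) = 6.645×10⁻⁶ mm/N.
P = 0.1468 / 6.645×10⁻⁶ = 22090 N = 22.09 kN, tensile.
For the invar segment, free thermal change = 1.6×10⁻⁶×36×475 = 0.02736 mm and elastic change from P = 22090×475/(625×148×10³) = 0.1134 mm; these oppose, so the net change is 0.0861 mm (segment lengthens).

|ΔL| ≈ 0.0861 mm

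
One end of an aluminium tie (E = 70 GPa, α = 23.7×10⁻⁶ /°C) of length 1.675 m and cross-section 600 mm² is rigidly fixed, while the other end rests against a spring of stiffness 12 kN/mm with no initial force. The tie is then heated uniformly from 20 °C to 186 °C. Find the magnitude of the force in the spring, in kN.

P ≈ 53.5 kN

If the spring were absent the tie would lengthen by αΔT L = 23.7×10⁻⁶ × 166 × 1675 = 6.59 mm.
With a force P in the spring, the elastic change of the tie is PL/(AE) and that of the spring is P/k; compatibility requires their sum to equal δ_free.
So P = δ_free / [L/(AE) + 1/k] = 6.59 / [ 1675/(600×70×10³) + 1/(12×10³) ].
P = 6.59 / 0.0001232 = 53480 N.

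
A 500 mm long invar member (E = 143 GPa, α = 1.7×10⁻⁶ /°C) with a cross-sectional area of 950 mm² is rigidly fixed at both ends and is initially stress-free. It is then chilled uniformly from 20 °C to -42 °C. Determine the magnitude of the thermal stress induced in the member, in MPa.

σ ≈ 15.1 MPa (tensile)

Because both ends are immovable the net strain is zero, and the suppressed thermal strain is αΔT = 1.7×10⁻⁶ × 62 = 105.4×10⁻⁶.
The stress required to suppress this strain is σ = Eε = 143×10³ × 105.4×10⁻⁶ = 15.07 MPa, tensile since the member is trying to contract.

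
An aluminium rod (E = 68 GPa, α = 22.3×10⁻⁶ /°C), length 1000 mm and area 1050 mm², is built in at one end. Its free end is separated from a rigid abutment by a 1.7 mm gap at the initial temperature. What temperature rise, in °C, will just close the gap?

ΔT ≈ 76.2 °C

The gap closes when αΔT L = 1.7 mm, since the rod is still unstressed at that instant.
So ΔT = g/(αL) = 1.7/(22.3×10⁻⁶ × 1000) = 76.23 °C.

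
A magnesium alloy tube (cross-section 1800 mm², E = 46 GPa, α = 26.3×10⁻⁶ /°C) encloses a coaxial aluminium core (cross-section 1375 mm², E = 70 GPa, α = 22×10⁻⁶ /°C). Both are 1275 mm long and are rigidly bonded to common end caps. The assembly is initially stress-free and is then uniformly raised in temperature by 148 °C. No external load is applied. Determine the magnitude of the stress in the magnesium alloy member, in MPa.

σ ≈ 15.7 MPa (compressive)

The magnesium alloy has the larger α, so on heating it would change length more than the aluminium if both were free. The rigid plates force a common final length, so the magnesium alloy is put into compression and the aluminium into tension, with equal and opposite forces P (no external load).
Equating the net (thermal + elastic) strains gives |α₁ − α₂|·ΔT = P·[1/(A₁E₁) + 1/(A₂E₂)].
|α₁ − α₂|·ΔT = 4.3×10⁻⁶ × 148 = 0.0006364.
1/(A₁E₁) + 1/(A₂E₂) = 1/(1800×46×10³) + 1/(1375×70×10³) = 2.247×10⁻⁸ N⁻¹.
P = 0.0006364 / 2.247×10⁻⁸ = 28330 N = 28.33 kN.
σ_{magnesium alloy} = P/A₁ = 28330/1800 = 15.74 MPa, compressive.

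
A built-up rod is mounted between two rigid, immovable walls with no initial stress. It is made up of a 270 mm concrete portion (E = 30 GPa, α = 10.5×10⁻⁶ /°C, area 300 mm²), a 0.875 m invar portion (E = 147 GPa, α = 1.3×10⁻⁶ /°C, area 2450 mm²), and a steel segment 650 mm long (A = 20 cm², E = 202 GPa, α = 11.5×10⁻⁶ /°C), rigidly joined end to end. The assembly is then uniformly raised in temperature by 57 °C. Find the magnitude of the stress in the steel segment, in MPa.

σ ≈ 9.58 MPa (compressive)

Free thermal expansion of the whole bar: Σ αᵢΔT Lᵢ = 10.5×10⁻⁶×57×270 + 1.3×10⁻⁶×57×875 + 11.5×10⁻⁶×57×650 = 0.6525 mm.
Since the ends are fixed, an axial force P builds up, equal in every segment, with P · Σ Lᵢ/(AᵢEᵢ) = δ_free.
Σ Lᵢ/(AᵢEᵢ) = 270/(300×30×10³) + 875/(2450×147×10³) + 650/(2000×202×10³) = 3.404×10⁻⁵ mm/N.
Hence P = δ_free / Σ(L/AE) = 0.6525/3.404×10⁻⁵ = 19.17 kN (compressive).
σ_{steel} = P / A = 19170 / 2000 = 9.585 MPa.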